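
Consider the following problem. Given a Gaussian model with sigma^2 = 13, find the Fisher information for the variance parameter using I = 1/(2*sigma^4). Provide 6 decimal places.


Fisher information for variance: I(sigma^2) = 1/(2*sigma^4).
sigma^2 = 13, so sigma^4 = 169.
I = 1/(2*169) = 1/338 = 0.002959

0.002959


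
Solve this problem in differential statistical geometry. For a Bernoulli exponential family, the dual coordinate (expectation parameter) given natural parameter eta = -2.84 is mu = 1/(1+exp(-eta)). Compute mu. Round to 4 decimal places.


Dual coordinate (expectation parameter) for Bernoulli:
mu = 1/(1+exp(-eta)).
eta = -2.84.
exp(-eta) = exp(2.84) = 17.115766.
mu = 1/(1+17.115766) = 0.0552

0.0552


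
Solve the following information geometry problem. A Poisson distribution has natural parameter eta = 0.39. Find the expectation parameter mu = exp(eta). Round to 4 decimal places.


Expectation parameter for Poisson exponential family:
mu = exp(eta).
eta = 0.39.
mu = exp(0.39) = 1.4770

1.4770


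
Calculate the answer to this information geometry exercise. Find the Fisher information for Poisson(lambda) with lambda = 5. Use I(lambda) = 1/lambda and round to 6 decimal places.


Fisher information for Poisson: I(lambda) = 1/lambda.
lambda = 5.
I(lambda) = 1/5 = 0.200000

0.200000


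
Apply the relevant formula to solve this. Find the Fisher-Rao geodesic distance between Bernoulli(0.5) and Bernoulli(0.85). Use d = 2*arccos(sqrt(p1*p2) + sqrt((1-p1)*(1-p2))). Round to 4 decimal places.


Geodesic distance on Bernoulli manifold:
d(p1,p2) = 2*arccos(sqrt(p1*p2) + sqrt((1-p1)*(1-p2))).
sqrt(p1*p2) = sqrt(0.5*0.85) = 0.65192.
sqrt((1-p1)*(1-p2)) = sqrt(0.5*0.15) = 0.273861.
arg = 0.65192 + 0.273861 = 0.925782.
d = 2*arccos(0.925782) = 0.7754

0.7754


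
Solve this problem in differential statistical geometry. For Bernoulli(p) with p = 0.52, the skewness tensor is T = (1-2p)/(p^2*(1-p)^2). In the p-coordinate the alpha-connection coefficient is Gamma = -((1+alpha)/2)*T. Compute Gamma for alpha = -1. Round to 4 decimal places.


Skewness (Amari-Chentsov) tensor: T = (1-2p)/(p^2*(1-p)^2).
p = 0.52, 1-2p = -0.04, p^2 = 0.2704, (1-p)^2 = 0.2304.
T = -0.04/(0.2704 * 0.2304) = -0.642053.
In the p-coordinate, Gamma^(alpha) = Gamma^(0) - (alpha/2)*T with Gamma^(0) = (1/2)*g'(p) = -T/2,
so Gamma^(alpha) = -((1+alpha)/2)*T.
alpha = -1, -(1+alpha)/2 = 0.0.
Gamma = 0.0 * -0.642053 = 0.0000

0.0000


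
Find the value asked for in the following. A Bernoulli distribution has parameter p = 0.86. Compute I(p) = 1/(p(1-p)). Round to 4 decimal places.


For Bernoulli(p), Fisher information is I(p) = 1/(p*(1-p)).
p = 0.86, 1-p = 0.14.
p*(1-p) = 0.1204.
I(p) = 1/0.1204 = 8.3056

8.3056


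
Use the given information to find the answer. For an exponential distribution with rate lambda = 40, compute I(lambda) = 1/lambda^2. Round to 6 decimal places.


Fisher information for exponential: I(lambda) = 1/lambda^2.
lambda = 40, lambda^2 = 1600.
I = 1/1600 = 0.000625

0.000625


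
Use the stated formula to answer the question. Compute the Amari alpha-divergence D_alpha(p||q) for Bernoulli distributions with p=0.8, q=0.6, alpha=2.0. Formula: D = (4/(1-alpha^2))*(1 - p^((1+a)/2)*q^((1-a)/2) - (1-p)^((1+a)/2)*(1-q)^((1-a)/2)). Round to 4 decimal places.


Amari alpha-divergence:
D = (4/(1-alpha^2))*(1 - p^((1+a)/2)*q^((1-a)/2) - (1-p)^((1+a)/2)*(1-q)^((1-a)/2)).
alpha = 2.0, p = 0.8, q = 0.6.
e1 = (1+alpha)/2 = 1.5, e2 = (1-alpha)/2 = -0.5.
t1 = p^e1 * q^e2 = 0.8^1.5 * 0.6^-0.5 = 0.92376.
t2 = (1-p)^e1 * (1-q)^e2 = 0.2^1.5 * 0.4^-0.5 = 0.141421.
4/(1-alpha^2) = -1.333333.
D = -1.333333*(1 - 0.92376 - 0.141421) = 0.0869

0.0869


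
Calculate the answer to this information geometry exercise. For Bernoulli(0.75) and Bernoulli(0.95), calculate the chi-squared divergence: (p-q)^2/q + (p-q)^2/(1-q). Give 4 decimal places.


Chi-squared divergence between Bernoulli distributions:
chi^2 = (p-q)^2/q + (p-q)^2/(1-q).
p = 0.75, q = 0.95, p-q = -0.2.
(p-q)^2 = 0.04.
term1 = 0.04/0.95 = 0.042105.
term2 = 0.04/0.05 = 0.8.
chi^2 = 0.042105 + 0.8 = 0.8421

0.8421


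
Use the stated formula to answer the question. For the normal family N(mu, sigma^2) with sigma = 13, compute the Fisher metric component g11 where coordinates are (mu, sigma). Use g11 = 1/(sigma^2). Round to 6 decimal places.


For the 2-parameter normal family, the Fisher metric has:
  g11 = 1/sigma^2, g22 = 2/sigma^2.
sigma = 13, sigma^2 = 169.
g11 = 0.005917

0.005917


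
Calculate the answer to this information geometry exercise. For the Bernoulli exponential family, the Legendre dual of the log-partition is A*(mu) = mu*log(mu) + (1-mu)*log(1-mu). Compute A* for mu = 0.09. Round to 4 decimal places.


Legendre transform for Bernoulli:
A*(mu) = mu*log(mu) + (1-mu)*log(1-mu).
mu = 0.09, 1-mu = 0.91.
mu*log(mu) = 0.09*log(0.09) = -0.216715.
(1-mu)*log(1-mu) = 0.91*log(0.91) = -0.085823.
A* = -0.216715 + -0.085823 = -0.3025

-0.3025


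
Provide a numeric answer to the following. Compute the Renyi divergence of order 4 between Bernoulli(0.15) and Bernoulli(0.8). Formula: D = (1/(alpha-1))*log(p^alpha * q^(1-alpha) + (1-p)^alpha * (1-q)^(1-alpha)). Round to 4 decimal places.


Renyi divergence of order alpha between Bernoulli distributions:
D = (1/(alpha-1))*log(p^alpha * q^(1-alpha) + (1-p)^alpha * (1-q)^(1-alpha)).
alpha = 4, p = 0.15, q = 0.8.
p^alpha * q^(1-alpha) = 0.15^4 * 0.8^-3 = 0.000989.
(1-p)^alpha * (1-q)^(1-alpha) = 0.85^4 * 0.2^-3 = 65.250781.
sum = 0.000989 + 65.250781 = 65.25177.
D = (1/3)*log(65.25177) = 1.3928

1.3928


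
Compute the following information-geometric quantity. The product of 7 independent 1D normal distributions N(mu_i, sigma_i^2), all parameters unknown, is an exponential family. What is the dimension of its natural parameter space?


Exponential family dimension calculation:
Each univariate normal has two natural parameters (mu/sigma^2 and -1/(2 sigma^2)).
With 7 independent components, dim = 2 * 7 = 14.

14


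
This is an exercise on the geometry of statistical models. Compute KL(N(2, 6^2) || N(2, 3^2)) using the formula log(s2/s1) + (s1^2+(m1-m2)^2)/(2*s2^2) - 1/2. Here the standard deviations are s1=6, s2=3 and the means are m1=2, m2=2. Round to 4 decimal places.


KL divergence between normal distributions:
KL = log(s2/s1) + (s1^2 + (m1-m2)^2)/(2*s2^2) - 1/2.
log(3/6) = -0.693147.
(6^2 + (2-2)^2)/(2*3^2) = (36 + 0)/18 = 2.0.
KL = -0.693147 + 2.0 - 0.5 = 0.8069

0.8069


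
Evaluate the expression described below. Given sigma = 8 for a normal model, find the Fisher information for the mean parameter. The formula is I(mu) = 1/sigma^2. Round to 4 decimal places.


The Fisher information for the mean of a normal distribution is I(mu) = 1/sigma^2.
sigma = 8, so sigma^2 = 64.
I(mu) = 1/64 = 0.0156

0.0156


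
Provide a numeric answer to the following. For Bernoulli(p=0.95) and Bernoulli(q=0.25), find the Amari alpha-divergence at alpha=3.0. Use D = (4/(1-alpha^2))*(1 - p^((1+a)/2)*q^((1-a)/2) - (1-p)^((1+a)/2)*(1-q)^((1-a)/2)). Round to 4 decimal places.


Amari alpha-divergence:
D = (4/(1-alpha^2))*(1 - p^((1+a)/2)*q^((1-a)/2) - (1-p)^((1+a)/2)*(1-q)^((1-a)/2)).
alpha = 3.0, p = 0.95, q = 0.25.
e1 = (1+alpha)/2 = 2.0, e2 = (1-alpha)/2 = -1.0.
t1 = p^e1 * q^e2 = 0.95^2.0 * 0.25^-1.0 = 3.61.
t2 = (1-p)^e1 * (1-q)^e2 = 0.05^2.0 * 0.75^-1.0 = 0.003333.
4/(1-alpha^2) = -0.5.
D = -0.5*(1 - 3.61 - 0.003333) = 1.3067

1.3067


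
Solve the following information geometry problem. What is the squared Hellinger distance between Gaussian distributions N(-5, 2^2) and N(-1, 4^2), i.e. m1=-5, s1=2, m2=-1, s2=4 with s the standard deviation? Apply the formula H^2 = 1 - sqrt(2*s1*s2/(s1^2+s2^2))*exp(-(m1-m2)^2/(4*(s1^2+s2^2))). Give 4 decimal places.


Squared Hellinger distance for Gaussians:
H^2 = 1 - sqrt(2*s1*s2/(s1^2+s2^2)) * exp(-(m1-m2)^2/(4*(s1^2+s2^2))).
s1^2 = 4, s2^2 = 16, s1^2+s2^2 = 20.
sqrt(2*2*4/(20)) = 0.894427.
(m1-m2)^2 = (-4)^2 = 16.
exp(-16/(4*20)) = exp(-0.2) = 0.818731.
H^2 = 1 - 0.894427*0.818731 = 0.2677

0.2677


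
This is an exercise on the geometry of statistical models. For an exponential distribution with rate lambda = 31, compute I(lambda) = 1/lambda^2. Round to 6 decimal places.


Fisher information for exponential: I(lambda) = 1/lambda^2.
lambda = 31, lambda^2 = 961.
I = 1/961 = 0.001041

0.001041


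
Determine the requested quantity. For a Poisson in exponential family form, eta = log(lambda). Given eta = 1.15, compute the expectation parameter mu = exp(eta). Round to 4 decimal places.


Expectation parameter for Poisson exponential family:
mu = exp(eta).
eta = 1.15.
mu = exp(1.15) = 3.1582

3.1582


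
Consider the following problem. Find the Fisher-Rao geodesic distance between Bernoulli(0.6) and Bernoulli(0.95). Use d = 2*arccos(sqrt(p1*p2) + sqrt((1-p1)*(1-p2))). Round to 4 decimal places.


Geodesic distance on Bernoulli manifold:
d(p1,p2) = 2*arccos(sqrt(p1*p2) + sqrt((1-p1)*(1-p2))).
sqrt(p1*p2) = sqrt(0.6*0.95) = 0.754983.
sqrt((1-p1)*(1-p2)) = sqrt(0.4*0.05) = 0.141421.
arg = 0.754983 + 0.141421 = 0.896405.
d = 2*arccos(0.896405) = 0.9184

0.9184


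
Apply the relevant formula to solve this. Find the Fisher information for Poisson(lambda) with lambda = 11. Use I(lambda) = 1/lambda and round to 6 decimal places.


Fisher information for Poisson: I(lambda) = 1/lambda.
lambda = 11.
I(lambda) = 1/11 = 0.090909

0.090909


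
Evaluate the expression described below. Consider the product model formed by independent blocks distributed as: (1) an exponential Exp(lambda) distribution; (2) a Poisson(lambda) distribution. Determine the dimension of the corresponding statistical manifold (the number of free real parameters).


The dimension of a statistical manifold equals the number of free
(independent) real parameters of the model. For a product of independent
blocks the parameter counts add.
- exponential (lambda): 1.
- Poisson (lambda): 1.
Total = 1 + 1 = 2.
Dimension = 2

2


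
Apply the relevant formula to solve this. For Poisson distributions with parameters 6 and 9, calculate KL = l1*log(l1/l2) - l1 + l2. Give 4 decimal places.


KL divergence for Poisson:
KL = l1*log(l1/l2) - l1 + l2.
l1 = 6, l2 = 9.
log(6/9) = -0.405465.
l1*log(l1/l2) = 6 * -0.405465 = -2.432791.
KL = -2.432791 - 6 + 9 = 0.5672

0.5672


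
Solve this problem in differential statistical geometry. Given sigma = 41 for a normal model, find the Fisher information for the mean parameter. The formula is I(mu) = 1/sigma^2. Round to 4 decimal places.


The Fisher information for the mean of a normal distribution is I(mu) = 1/sigma^2.
sigma = 41, so sigma^2 = 1681.
I(mu) = 1/1681 = 0.0006

0.0006


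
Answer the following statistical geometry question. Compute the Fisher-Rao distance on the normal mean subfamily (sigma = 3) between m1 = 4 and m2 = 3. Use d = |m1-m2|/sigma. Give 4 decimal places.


On the fixed-variance normal subfamily, geodesic distance = |m1-m2|/sigma.
|4 - 3| = 1.
sigma = 3.
d = 1/3 = 0.3333

0.3333


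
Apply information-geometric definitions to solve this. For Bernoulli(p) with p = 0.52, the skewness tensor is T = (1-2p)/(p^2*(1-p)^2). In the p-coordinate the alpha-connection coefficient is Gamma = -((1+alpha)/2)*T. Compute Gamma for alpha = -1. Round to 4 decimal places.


Skewness (Amari-Chentsov) tensor: T = (1-2p)/(p^2*(1-p)^2).
p = 0.52, 1-2p = -0.04, p^2 = 0.2704, (1-p)^2 = 0.2304.
T = -0.04/(0.2704 * 0.2304) = -0.642053.
In the p-coordinate, Gamma^(alpha) = Gamma^(0) - (alpha/2)*T with Gamma^(0) = (1/2)*g'(p) = -T/2,
so Gamma^(alpha) = -((1+alpha)/2)*T.
alpha = -1, -(1+alpha)/2 = 0.0.
Gamma = 0.0 * -0.642053 = 0.0000

0.0000


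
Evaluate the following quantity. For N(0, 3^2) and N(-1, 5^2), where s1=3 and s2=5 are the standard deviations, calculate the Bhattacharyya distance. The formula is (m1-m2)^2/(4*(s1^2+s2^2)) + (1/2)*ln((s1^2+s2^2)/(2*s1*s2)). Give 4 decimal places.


Bhattacharyya distance between two Gaussians:
DB = (m1-m2)^2/(4*(s1^2+s2^2)) + (1/2)*ln((s1^2+s2^2)/(2*s1*s2)).
(m1-m2)^2 = (1)^2 = 1.
s1^2+s2^2 = 9 + 25 = 34.
term1 = 1/136 = 0.007353.
term2 = 0.5*ln(34/30.0) = 0.062582.
DB = 0.007353 + 0.062582 = 0.0699

0.0699


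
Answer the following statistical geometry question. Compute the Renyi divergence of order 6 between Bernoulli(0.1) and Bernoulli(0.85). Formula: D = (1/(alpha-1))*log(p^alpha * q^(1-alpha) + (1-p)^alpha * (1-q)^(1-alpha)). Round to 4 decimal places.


Renyi divergence of order alpha between Bernoulli distributions:
D = (1/(alpha-1))*log(p^alpha * q^(1-alpha) + (1-p)^alpha * (1-q)^(1-alpha)).
alpha = 6, p = 0.1, q = 0.85.
p^alpha * q^(1-alpha) = 0.1^6 * 0.85^-5 = 2e-06.
(1-p)^alpha * (1-q)^(1-alpha) = 0.9^6 * 0.15^-5 = 6998.4.
sum = 2e-06 + 6998.4 = 6998.400002.
D = (1/5)*log(6998.400002) = 1.7707

1.7707


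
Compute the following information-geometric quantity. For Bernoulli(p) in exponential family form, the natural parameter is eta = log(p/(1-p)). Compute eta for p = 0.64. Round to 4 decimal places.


Natural parameter for Bernoulli: eta = log(p/(1-p)).
p = 0.64, 1-p = 0.36.
p/(1-p) = 1.777778.
eta = log(1.777778) = 0.5754

0.5754


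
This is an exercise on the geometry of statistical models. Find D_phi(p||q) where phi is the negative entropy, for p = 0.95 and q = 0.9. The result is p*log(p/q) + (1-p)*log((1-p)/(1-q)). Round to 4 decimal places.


Bregman divergence with negative entropy generator:
D = p*log(p/q) + (1-p)*log((1-p)/(1-q)).
p = 0.95, q = 0.9.
p*log(p/q) = 0.95*log(0.95/0.9) = 0.051364.
(1-p)*log((1-p)/(1-q)) = 0.05*log(0.05/0.1) = -0.034657.
D = 0.051364 + -0.034657 = 0.0167

0.0167


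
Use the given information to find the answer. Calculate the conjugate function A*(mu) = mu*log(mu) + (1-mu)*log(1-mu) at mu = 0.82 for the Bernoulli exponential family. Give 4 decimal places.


Legendre transform for Bernoulli:
A*(mu) = mu*log(mu) + (1-mu)*log(1-mu).
mu = 0.82, 1-mu = 0.18.
mu*log(mu) = 0.82*log(0.82) = -0.16273.
(1-mu)*log(1-mu) = 0.18*log(0.18) = -0.308664.
A* = -0.16273 + -0.308664 = -0.4714

-0.4714


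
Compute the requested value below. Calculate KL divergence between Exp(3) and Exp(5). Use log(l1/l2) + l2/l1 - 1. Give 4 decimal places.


KL divergence for exponential family:
KL = log(l1/l2) + l2/l1 - 1.
log(3/5) = -0.510826.
5/3 = 1.666667.
KL = -0.510826 + 1.666667 - 1 = 0.1558

0.1558


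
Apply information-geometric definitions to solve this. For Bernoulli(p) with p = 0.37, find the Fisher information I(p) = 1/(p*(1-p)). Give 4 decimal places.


For Bernoulli(p), Fisher information is I(p) = 1/(p*(1-p)).
p = 0.37, 1-p = 0.63.
p*(1-p) = 0.2331.
I(p) = 1/0.2331 = 4.2900

4.2900


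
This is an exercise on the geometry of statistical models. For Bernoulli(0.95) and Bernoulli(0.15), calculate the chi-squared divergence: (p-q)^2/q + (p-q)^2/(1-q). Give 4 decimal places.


Chi-squared divergence between Bernoulli distributions:
chi^2 = (p-q)^2/q + (p-q)^2/(1-q).
p = 0.95, q = 0.15, p-q = 0.8.
(p-q)^2 = 0.64.
term1 = 0.64/0.15 = 4.266667.
term2 = 0.64/0.85 = 0.752941.
chi^2 = 4.266667 + 0.752941 = 5.0196

5.0196


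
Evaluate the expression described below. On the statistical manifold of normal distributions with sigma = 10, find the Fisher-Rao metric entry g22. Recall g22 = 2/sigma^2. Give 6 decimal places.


For the 2-parameter normal family, the Fisher metric has:
  g11 = 1/sigma^2, g22 = 2/sigma^2.
sigma = 10, sigma^2 = 100.
g22 = 0.020000

0.020000


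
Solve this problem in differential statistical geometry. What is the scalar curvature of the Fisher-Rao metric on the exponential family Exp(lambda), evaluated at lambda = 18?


This family has a single free parameter, so its statistical manifold
is 1-dimensional. The Riemann curvature tensor of any 1-dimensional
Riemannian manifold vanishes identically, so R = 0.

0


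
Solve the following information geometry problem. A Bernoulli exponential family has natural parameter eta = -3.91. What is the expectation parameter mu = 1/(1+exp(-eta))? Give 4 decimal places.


Dual coordinate (expectation parameter) for Bernoulli:
mu = 1/(1+exp(-eta)).
eta = -3.91.
exp(-eta) = exp(3.91) = 49.898952.
mu = 1/(1+49.898952) = 0.0196

0.0196


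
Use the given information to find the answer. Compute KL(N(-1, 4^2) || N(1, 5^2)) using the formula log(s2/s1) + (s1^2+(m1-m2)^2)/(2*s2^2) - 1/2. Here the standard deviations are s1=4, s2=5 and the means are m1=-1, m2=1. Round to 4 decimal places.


KL divergence between normal distributions:
KL = log(s2/s1) + (s1^2 + (m1-m2)^2)/(2*s2^2) - 1/2.
log(5/4) = 0.223144.
(4^2 + (-1-1)^2)/(2*5^2) = (16 + 4)/50 = 0.4.
KL = 0.223144 + 0.4 - 0.5 = 0.1231

0.1231


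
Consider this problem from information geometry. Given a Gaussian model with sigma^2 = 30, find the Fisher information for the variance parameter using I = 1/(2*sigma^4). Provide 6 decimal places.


Fisher information for variance: I(sigma^2) = 1/(2*sigma^4).
sigma^2 = 30, so sigma^4 = 900.
I = 1/(2*900) = 1/1800 = 0.000556

0.000556


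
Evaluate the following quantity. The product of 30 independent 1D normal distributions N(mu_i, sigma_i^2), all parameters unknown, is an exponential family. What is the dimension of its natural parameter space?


Exponential family dimension calculation:
Each univariate normal has two natural parameters (mu/sigma^2 and -1/(2 sigma^2)).
With 30 independent components, dim = 2 * 30 = 60.

60


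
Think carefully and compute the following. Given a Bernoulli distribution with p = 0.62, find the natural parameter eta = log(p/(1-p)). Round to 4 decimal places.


Natural parameter for Bernoulli: eta = log(p/(1-p)).
p = 0.62, 1-p = 0.38.
p/(1-p) = 1.631579.
eta = log(1.631579) = 0.4895

0.4895


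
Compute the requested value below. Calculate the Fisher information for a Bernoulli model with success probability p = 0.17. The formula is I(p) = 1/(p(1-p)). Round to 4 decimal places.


For Bernoulli(p), Fisher information is I(p) = 1/(p*(1-p)).
p = 0.17, 1-p = 0.83.
p*(1-p) = 0.1411.
I(p) = 1/0.1411 = 7.0872

7.0872


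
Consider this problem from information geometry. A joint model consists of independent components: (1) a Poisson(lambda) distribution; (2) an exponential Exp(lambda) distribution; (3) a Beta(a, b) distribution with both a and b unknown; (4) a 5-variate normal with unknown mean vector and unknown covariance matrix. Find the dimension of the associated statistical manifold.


The dimension of a statistical manifold equals the number of free
(independent) real parameters of the model. For a product of independent
blocks the parameter counts add.
- Poisson (lambda): 1.
- exponential (lambda): 1.
- Beta (a, b): 2.
- 5-variate normal: 5 (mean) + 5*6/2 = 15 (symmetric covariance) = 20.
Total = 1 + 1 + 2 + 20 = 24.
Dimension = 24

24


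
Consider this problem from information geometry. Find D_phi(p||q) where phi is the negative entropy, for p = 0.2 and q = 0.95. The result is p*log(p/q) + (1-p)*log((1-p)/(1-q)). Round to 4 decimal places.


Bregman divergence with negative entropy generator:
D = p*log(p/q) + (1-p)*log((1-p)/(1-q)).
p = 0.2, q = 0.95.
p*log(p/q) = 0.2*log(0.2/0.95) = -0.311629.
(1-p)*log((1-p)/(1-q)) = 0.8*log(0.8/0.05) = 2.218071.
D = -0.311629 + 2.218071 = 1.9064

1.9064


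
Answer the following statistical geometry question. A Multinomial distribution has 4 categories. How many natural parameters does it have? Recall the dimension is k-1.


Exponential family dimension calculation:
For Multinomial with k=4 categories, dim = k-1 = 3.

3


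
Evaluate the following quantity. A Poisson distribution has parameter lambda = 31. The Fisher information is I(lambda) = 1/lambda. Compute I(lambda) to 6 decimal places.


Fisher information for Poisson: I(lambda) = 1/lambda.
lambda = 31.
I(lambda) = 1/31 = 0.032258

0.032258


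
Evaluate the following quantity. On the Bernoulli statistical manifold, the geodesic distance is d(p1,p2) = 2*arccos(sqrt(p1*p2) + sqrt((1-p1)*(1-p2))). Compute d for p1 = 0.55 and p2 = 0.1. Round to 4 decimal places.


Geodesic distance on Bernoulli manifold:
d(p1,p2) = 2*arccos(sqrt(p1*p2) + sqrt((1-p1)*(1-p2))).
sqrt(p1*p2) = sqrt(0.55*0.1) = 0.234521.
sqrt((1-p1)*(1-p2)) = sqrt(0.45*0.9) = 0.636396.
arg = 0.234521 + 0.636396 = 0.870917.
d = 2*arccos(0.870917) = 1.0275

1.0275


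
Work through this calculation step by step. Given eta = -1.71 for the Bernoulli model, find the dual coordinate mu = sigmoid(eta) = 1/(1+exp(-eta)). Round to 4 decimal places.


Dual coordinate (expectation parameter) for Bernoulli:
mu = 1/(1+exp(-eta)).
eta = -1.71.
exp(-eta) = exp(1.71) = 5.528961.
mu = 1/(1+5.528961) = 0.1532

0.1532


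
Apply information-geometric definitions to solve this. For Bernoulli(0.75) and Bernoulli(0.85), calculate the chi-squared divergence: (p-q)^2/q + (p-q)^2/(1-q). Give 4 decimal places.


Chi-squared divergence between Bernoulli distributions:
chi^2 = (p-q)^2/q + (p-q)^2/(1-q).
p = 0.75, q = 0.85, p-q = -0.1.
(p-q)^2 = 0.01.
term1 = 0.01/0.85 = 0.011765.
term2 = 0.01/0.15 = 0.066667.
chi^2 = 0.011765 + 0.066667 = 0.0784

0.0784


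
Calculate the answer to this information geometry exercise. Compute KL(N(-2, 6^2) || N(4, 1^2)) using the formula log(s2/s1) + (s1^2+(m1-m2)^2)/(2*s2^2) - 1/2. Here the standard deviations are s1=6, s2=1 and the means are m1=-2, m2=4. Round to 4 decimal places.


KL divergence between normal distributions:
KL = log(s2/s1) + (s1^2 + (m1-m2)^2)/(2*s2^2) - 1/2.
log(1/6) = -1.791759.
(6^2 + (-2-4)^2)/(2*1^2) = (36 + 36)/2 = 36.0.
KL = -1.791759 + 36.0 - 0.5 = 33.7082

33.7082


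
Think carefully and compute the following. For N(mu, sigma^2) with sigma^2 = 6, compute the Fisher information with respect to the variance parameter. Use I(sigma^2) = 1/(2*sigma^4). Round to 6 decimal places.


Fisher information for variance: I(sigma^2) = 1/(2*sigma^4).
sigma^2 = 6, so sigma^4 = 36.
I = 1/(2*36) = 1/72 = 0.013889

0.013889


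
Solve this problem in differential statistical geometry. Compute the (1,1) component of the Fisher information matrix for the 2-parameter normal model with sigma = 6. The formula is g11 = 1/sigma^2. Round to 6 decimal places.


For the 2-parameter normal family, the Fisher metric has:
  g11 = 1/sigma^2, g22 = 2/sigma^2.
sigma = 6, sigma^2 = 36.
g11 = 0.027778

0.027778


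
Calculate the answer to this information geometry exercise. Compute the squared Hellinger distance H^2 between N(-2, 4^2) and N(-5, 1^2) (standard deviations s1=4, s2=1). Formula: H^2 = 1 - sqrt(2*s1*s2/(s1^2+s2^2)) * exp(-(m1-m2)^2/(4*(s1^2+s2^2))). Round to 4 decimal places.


Squared Hellinger distance for Gaussians:
H^2 = 1 - sqrt(2*s1*s2/(s1^2+s2^2)) * exp(-(m1-m2)^2/(4*(s1^2+s2^2))).
s1^2 = 16, s2^2 = 1, s1^2+s2^2 = 17.
sqrt(2*4*1/(17)) = 0.685994.
(m1-m2)^2 = (3)^2 = 9.
exp(-9/(4*17)) = exp(-0.132353) = 0.876032.
H^2 = 1 - 0.685994*0.876032 = 0.3990

0.3990


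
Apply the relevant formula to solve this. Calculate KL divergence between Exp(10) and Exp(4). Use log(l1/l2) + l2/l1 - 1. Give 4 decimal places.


KL divergence for exponential family:
KL = log(l1/l2) + l2/l1 - 1.
log(10/4) = 0.916291.
4/10 = 0.4.
KL = 0.916291 + 0.4 - 1 = 0.3163

0.3163


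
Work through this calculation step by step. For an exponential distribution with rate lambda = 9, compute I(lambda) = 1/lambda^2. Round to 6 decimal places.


Fisher information for exponential: I(lambda) = 1/lambda^2.
lambda = 9, lambda^2 = 81.
I = 1/81 = 0.012346

0.012346


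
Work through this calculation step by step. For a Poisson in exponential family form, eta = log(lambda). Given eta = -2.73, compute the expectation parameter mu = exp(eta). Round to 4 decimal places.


Expectation parameter for Poisson exponential family:
mu = exp(eta).
eta = -2.73.
mu = exp(-2.73) = 0.0652

0.0652


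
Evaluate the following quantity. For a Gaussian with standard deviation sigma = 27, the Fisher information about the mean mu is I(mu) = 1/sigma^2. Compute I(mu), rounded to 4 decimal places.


The Fisher information for the mean of a normal distribution is I(mu) = 1/sigma^2.
sigma = 27, so sigma^2 = 729.
I(mu) = 1/729 = 0.0014

0.0014


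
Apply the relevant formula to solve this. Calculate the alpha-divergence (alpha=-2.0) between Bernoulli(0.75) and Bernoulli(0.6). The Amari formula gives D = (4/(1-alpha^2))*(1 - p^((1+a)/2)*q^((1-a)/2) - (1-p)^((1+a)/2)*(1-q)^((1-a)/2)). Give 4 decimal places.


Amari alpha-divergence:
D = (4/(1-alpha^2))*(1 - p^((1+a)/2)*q^((1-a)/2) - (1-p)^((1+a)/2)*(1-q)^((1-a)/2)).
alpha = -2.0, p = 0.75, q = 0.6.
e1 = (1+alpha)/2 = -0.5, e2 = (1-alpha)/2 = 1.5.
t1 = p^e1 * q^e2 = 0.75^-0.5 * 0.6^1.5 = 0.536656.
t2 = (1-p)^e1 * (1-q)^e2 = 0.25^-0.5 * 0.4^1.5 = 0.505964.
4/(1-alpha^2) = -1.333333.
D = -1.333333*(1 - 0.536656 - 0.505964) = 0.0568

0.0568


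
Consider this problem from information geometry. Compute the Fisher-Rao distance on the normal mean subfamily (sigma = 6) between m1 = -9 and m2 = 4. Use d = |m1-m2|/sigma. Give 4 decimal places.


On the fixed-variance normal subfamily, geodesic distance = |m1-m2|/sigma.
|-9 - 4| = 13.
sigma = 6.
d = 13/6 = 2.1667

2.1667


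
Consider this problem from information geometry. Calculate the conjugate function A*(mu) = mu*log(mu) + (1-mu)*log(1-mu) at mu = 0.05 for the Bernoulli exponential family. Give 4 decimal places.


Legendre transform for Bernoulli:
A*(mu) = mu*log(mu) + (1-mu)*log(1-mu).
mu = 0.05, 1-mu = 0.95.
mu*log(mu) = 0.05*log(0.05) = -0.149787.
(1-mu)*log(1-mu) = 0.95*log(0.95) = -0.048729.
A* = -0.149787 + -0.048729 = -0.1985

-0.1985


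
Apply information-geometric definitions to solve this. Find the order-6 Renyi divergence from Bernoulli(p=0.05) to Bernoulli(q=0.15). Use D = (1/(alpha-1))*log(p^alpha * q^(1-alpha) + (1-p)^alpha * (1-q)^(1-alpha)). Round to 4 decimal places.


Renyi divergence of order alpha between Bernoulli distributions:
D = (1/(alpha-1))*log(p^alpha * q^(1-alpha) + (1-p)^alpha * (1-q)^(1-alpha)).
alpha = 6, p = 0.05, q = 0.15.
p^alpha * q^(1-alpha) = 0.05^6 * 0.15^-5 = 0.000206.
(1-p)^alpha * (1-q)^(1-alpha) = 0.95^6 * 0.85^-5 = 1.656712.
sum = 0.000206 + 1.656712 = 1.656918.
D = (1/5)*log(1.656918) = 0.1010

0.1010


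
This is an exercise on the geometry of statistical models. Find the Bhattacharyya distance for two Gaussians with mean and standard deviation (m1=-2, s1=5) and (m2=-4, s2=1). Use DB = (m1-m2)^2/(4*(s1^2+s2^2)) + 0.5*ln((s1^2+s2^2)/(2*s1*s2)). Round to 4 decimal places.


Bhattacharyya distance between two Gaussians:
DB = (m1-m2)^2/(4*(s1^2+s2^2)) + (1/2)*ln((s1^2+s2^2)/(2*s1*s2)).
(m1-m2)^2 = (2)^2 = 4.
s1^2+s2^2 = 25 + 1 = 26.
term1 = 4/104 = 0.038462.
term2 = 0.5*ln(26/10.0) = 0.477756.
DB = 0.038462 + 0.477756 = 0.5162

0.5162


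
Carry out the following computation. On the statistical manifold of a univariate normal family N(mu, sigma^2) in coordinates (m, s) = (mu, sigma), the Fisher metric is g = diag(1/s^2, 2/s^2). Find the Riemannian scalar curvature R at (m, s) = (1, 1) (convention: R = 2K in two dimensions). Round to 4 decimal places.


The metric has the form g = (A dm^2 + B ds^2)/s^2 with A = 1, B = 2.
Substitute u = sqrt(A/B)*m: g = B*(du^2 + ds^2)/s^2, i.e. B times the
Poincare upper half-plane metric, which has constant Gaussian curvature -1.
Scaling a 2D metric by a constant c divides the Gaussian curvature by c,
so K = -1/B = -1/(2) = -0.5000 everywhere (the point (m, s) = (1, 1) is irrelevant:
the curvature is constant).
Scalar curvature in dimension 2: R = 2K = -2/(2) = -1.0000.

-1.0000


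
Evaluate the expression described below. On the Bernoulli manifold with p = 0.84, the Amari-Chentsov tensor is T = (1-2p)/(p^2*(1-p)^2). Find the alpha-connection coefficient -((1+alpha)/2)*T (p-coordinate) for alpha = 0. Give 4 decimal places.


Skewness (Amari-Chentsov) tensor: T = (1-2p)/(p^2*(1-p)^2).
p = 0.84, 1-2p = -0.68, p^2 = 0.7056, (1-p)^2 = 0.0256.
T = -0.68/(0.7056 * 0.0256) = -37.645266.
In the p-coordinate, Gamma^(alpha) = Gamma^(0) - (alpha/2)*T with Gamma^(0) = (1/2)*g'(p) = -T/2,
so Gamma^(alpha) = -((1+alpha)/2)*T.
alpha = 0, -(1+alpha)/2 = -0.5.
Gamma = -0.5 * -37.645266 = 18.8226

18.8226


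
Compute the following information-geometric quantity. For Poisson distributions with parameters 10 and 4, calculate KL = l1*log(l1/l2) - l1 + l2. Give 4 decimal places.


KL divergence for Poisson:
KL = l1*log(l1/l2) - l1 + l2.
l1 = 10, l2 = 4.
log(10/4) = 0.916291.
l1*log(l1/l2) = 10 * 0.916291 = 9.162907.
KL = 9.162907 - 10 + 4 = 3.1629

3.1629


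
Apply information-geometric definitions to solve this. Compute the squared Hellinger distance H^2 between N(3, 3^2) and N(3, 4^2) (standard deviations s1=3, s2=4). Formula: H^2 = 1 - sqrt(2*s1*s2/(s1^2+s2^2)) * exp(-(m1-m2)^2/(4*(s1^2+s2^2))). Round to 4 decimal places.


Squared Hellinger distance for Gaussians:
H^2 = 1 - sqrt(2*s1*s2/(s1^2+s2^2)) * exp(-(m1-m2)^2/(4*(s1^2+s2^2))).
s1^2 = 9, s2^2 = 16, s1^2+s2^2 = 25.
sqrt(2*3*4/(25)) = 0.979796.
(m1-m2)^2 = (0)^2 = 0.
exp(-0/(4*25)) = exp(0.0) = 1.0.
H^2 = 1 - 0.979796*1.0 = 0.0202

0.0202


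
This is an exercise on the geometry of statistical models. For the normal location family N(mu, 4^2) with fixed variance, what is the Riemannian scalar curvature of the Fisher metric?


This family has a single free parameter, so its statistical manifold
is 1-dimensional. The Riemann curvature tensor of any 1-dimensional
Riemannian manifold vanishes identically, so R = 0.

0


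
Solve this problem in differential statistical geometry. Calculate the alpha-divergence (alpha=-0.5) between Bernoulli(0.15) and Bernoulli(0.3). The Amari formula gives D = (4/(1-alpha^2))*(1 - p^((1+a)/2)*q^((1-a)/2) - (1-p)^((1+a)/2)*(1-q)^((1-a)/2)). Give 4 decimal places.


Amari alpha-divergence:
D = (4/(1-alpha^2))*(1 - p^((1+a)/2)*q^((1-a)/2) - (1-p)^((1+a)/2)*(1-q)^((1-a)/2)).
alpha = -0.5, p = 0.15, q = 0.3.
e1 = (1+alpha)/2 = 0.25, e2 = (1-alpha)/2 = 0.75.
t1 = p^e1 * q^e2 = 0.15^0.25 * 0.3^0.75 = 0.252269.
t2 = (1-p)^e1 * (1-q)^e2 = 0.85^0.25 * 0.7^0.75 = 0.734815.
4/(1-alpha^2) = 5.333333.
D = 5.333333*(1 - 0.252269 - 0.734815) = 0.0689

0.0689


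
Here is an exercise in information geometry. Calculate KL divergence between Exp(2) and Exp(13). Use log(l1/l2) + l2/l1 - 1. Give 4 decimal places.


KL divergence for exponential family:
KL = log(l1/l2) + l2/l1 - 1.
log(2/13) = -1.871802.
13/2 = 6.5.
KL = -1.871802 + 6.5 - 1 = 3.6282

3.6282


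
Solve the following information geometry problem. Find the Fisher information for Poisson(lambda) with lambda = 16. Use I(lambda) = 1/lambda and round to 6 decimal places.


Fisher information for Poisson: I(lambda) = 1/lambda.
lambda = 16.
I(lambda) = 1/16 = 0.062500

0.062500


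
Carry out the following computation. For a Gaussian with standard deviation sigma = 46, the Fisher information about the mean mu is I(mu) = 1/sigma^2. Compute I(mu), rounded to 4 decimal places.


The Fisher information for the mean of a normal distribution is I(mu) = 1/sigma^2.
sigma = 46, so sigma^2 = 2116.
I(mu) = 1/2116 = 0.0005

0.0005


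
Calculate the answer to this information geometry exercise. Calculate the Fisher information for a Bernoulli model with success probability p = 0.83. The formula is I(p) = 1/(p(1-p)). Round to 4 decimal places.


For Bernoulli(p), Fisher information is I(p) = 1/(p*(1-p)).
p = 0.83, 1-p = 0.17.
p*(1-p) = 0.1411.
I(p) = 1/0.1411 = 7.0872

7.0872


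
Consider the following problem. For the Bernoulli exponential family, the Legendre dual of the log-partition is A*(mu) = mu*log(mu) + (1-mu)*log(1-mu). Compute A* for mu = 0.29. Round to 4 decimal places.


Legendre transform for Bernoulli:
A*(mu) = mu*log(mu) + (1-mu)*log(1-mu).
mu = 0.29, 1-mu = 0.71.
mu*log(mu) = 0.29*log(0.29) = -0.358984.
(1-mu)*log(1-mu) = 0.71*log(0.71) = -0.243168.
A* = -0.358984 + -0.243168 = -0.6022

-0.6022


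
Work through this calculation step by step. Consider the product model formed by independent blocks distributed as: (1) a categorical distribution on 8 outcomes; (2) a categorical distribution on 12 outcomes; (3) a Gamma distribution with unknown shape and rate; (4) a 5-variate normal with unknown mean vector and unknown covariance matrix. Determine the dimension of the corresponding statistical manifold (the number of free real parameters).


The dimension of a statistical manifold equals the number of free
(independent) real parameters of the model. For a product of independent
blocks the parameter counts add.
- categorical on 8 outcomes (probabilities sum to 1): 8-1 = 7.
- categorical on 12 outcomes (probabilities sum to 1): 12-1 = 11.
- Gamma (shape, rate): 2.
- 5-variate normal: 5 (mean) + 5*6/2 = 15 (symmetric covariance) = 20.
Total = 7 + 11 + 2 + 20 = 40.
Dimension = 40

40


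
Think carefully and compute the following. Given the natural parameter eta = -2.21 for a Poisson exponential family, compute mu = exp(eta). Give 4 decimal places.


Expectation parameter for Poisson exponential family:
mu = exp(eta).
eta = -2.21.
mu = exp(-2.21) = 0.1097

0.1097


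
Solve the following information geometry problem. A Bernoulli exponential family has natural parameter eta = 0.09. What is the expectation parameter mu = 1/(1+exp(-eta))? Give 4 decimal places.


Dual coordinate (expectation parameter) for Bernoulli:
mu = 1/(1+exp(-eta)).
eta = 0.09.
exp(-eta) = exp(-0.09) = 0.913931.
mu = 1/(1+0.913931) = 0.5225

0.5225


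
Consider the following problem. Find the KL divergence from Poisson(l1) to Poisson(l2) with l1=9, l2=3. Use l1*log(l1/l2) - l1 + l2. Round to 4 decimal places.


KL divergence for Poisson:
KL = l1*log(l1/l2) - l1 + l2.
l1 = 9, l2 = 3.
log(9/3) = 1.098612.
l1*log(l1/l2) = 9 * 1.098612 = 9.887511.
KL = 9.887511 - 9 + 3 = 3.8875

3.8875


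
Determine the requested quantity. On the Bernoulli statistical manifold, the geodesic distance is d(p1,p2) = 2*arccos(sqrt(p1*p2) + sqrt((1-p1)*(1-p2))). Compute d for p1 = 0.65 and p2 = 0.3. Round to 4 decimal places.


Geodesic distance on Bernoulli manifold:
d(p1,p2) = 2*arccos(sqrt(p1*p2) + sqrt((1-p1)*(1-p2))).
sqrt(p1*p2) = sqrt(0.65*0.3) = 0.441588.
sqrt((1-p1)*(1-p2)) = sqrt(0.35*0.7) = 0.494975.
arg = 0.441588 + 0.494975 = 0.936563.
d = 2*arccos(0.936563) = 0.7162

0.7162


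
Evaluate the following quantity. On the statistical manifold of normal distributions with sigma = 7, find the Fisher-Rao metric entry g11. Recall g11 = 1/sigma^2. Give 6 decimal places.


For the 2-parameter normal family, the Fisher metric has:
  g11 = 1/sigma^2, g22 = 2/sigma^2.
sigma = 7, sigma^2 = 49.
g11 = 0.020408

0.020408


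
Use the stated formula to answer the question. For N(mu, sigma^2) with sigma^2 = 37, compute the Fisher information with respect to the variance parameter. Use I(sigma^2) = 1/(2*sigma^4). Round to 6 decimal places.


Fisher information for variance: I(sigma^2) = 1/(2*sigma^4).
sigma^2 = 37, so sigma^4 = 1369.
I = 1/(2*1369) = 1/2738 = 0.000365

0.000365


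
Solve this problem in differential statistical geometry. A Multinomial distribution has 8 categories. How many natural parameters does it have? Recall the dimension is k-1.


Exponential family dimension calculation:
For Multinomial with k=8 categories, dim = k-1 = 7.

7


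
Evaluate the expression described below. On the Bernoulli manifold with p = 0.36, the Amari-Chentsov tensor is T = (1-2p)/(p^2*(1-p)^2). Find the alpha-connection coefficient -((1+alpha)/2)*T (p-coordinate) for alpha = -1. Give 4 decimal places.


Skewness (Amari-Chentsov) tensor: T = (1-2p)/(p^2*(1-p)^2).
p = 0.36, 1-2p = 0.28, p^2 = 0.1296, (1-p)^2 = 0.4096.
T = 0.28/(0.1296 * 0.4096) = 5.274643.
In the p-coordinate, Gamma^(alpha) = Gamma^(0) - (alpha/2)*T with Gamma^(0) = (1/2)*g'(p) = -T/2,
so Gamma^(alpha) = -((1+alpha)/2)*T.
alpha = -1, -(1+alpha)/2 = 0.0.
Gamma = 0.0 * 5.274643 = 0.0000

0.0000


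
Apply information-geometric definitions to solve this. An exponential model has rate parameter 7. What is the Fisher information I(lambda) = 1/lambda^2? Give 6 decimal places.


Fisher information for exponential: I(lambda) = 1/lambda^2.
lambda = 7, lambda^2 = 49.
I = 1/49 = 0.020408

0.020408


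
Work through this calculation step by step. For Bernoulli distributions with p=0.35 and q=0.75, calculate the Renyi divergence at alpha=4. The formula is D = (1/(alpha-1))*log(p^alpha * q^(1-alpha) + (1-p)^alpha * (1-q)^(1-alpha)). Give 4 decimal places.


Renyi divergence of order alpha between Bernoulli distributions:
D = (1/(alpha-1))*log(p^alpha * q^(1-alpha) + (1-p)^alpha * (1-q)^(1-alpha)).
alpha = 4, p = 0.35, q = 0.75.
p^alpha * q^(1-alpha) = 0.35^4 * 0.75^-3 = 0.03557.
(1-p)^alpha * (1-q)^(1-alpha) = 0.65^4 * 0.25^-3 = 11.4244.
sum = 0.03557 + 11.4244 = 11.45997.
D = (1/3)*log(11.45997) = 0.8130

0.8130


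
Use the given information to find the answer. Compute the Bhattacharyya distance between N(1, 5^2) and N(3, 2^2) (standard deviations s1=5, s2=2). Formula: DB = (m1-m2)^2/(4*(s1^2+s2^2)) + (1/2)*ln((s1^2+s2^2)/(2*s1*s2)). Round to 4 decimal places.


Bhattacharyya distance between two Gaussians:
DB = (m1-m2)^2/(4*(s1^2+s2^2)) + (1/2)*ln((s1^2+s2^2)/(2*s1*s2)).
(m1-m2)^2 = (-2)^2 = 4.
s1^2+s2^2 = 25 + 4 = 29.
term1 = 4/116 = 0.034483.
term2 = 0.5*ln(29/20.0) = 0.185782.
DB = 0.034483 + 0.185782 = 0.2203

0.2203


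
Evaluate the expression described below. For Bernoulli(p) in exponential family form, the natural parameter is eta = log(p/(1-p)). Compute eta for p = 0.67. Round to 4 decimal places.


Natural parameter for Bernoulli: eta = log(p/(1-p)).
p = 0.67, 1-p = 0.33.
p/(1-p) = 2.030303.
eta = log(2.030303) = 0.7082

0.7082


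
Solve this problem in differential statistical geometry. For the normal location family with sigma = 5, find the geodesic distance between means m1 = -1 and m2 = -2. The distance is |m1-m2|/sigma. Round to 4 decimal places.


On the fixed-variance normal subfamily, geodesic distance = |m1-m2|/sigma.
|-1 - -2| = 1.
sigma = 5.
d = 1/5 = 0.2000

0.2000


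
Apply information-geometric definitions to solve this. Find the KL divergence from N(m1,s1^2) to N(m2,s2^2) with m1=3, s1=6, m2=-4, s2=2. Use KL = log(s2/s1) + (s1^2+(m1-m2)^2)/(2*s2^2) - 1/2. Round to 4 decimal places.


KL divergence between normal distributions:
KL = log(s2/s1) + (s1^2 + (m1-m2)^2)/(2*s2^2) - 1/2.
log(2/6) = -1.098612.
(6^2 + (3--4)^2)/(2*2^2) = (36 + 49)/8 = 10.625.
KL = -1.098612 + 10.625 - 0.5 = 9.0264

9.0264


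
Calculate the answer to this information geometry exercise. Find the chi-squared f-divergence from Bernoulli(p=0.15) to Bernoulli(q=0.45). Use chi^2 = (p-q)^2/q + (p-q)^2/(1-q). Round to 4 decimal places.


Chi-squared divergence between Bernoulli distributions:
chi^2 = (p-q)^2/q + (p-q)^2/(1-q).
p = 0.15, q = 0.45, p-q = -0.3.
(p-q)^2 = 0.09.
term1 = 0.09/0.45 = 0.2.
term2 = 0.09/0.55 = 0.163636.
chi^2 = 0.2 + 0.163636 = 0.3636

0.3636


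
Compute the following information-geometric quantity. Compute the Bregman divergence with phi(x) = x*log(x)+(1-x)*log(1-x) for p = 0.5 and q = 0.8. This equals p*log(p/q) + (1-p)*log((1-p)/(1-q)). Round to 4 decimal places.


Bregman divergence with negative entropy generator:
D = p*log(p/q) + (1-p)*log((1-p)/(1-q)).
p = 0.5, q = 0.8.
p*log(p/q) = 0.5*log(0.5/0.8) = -0.235002.
(1-p)*log((1-p)/(1-q)) = 0.5*log(0.5/0.2) = 0.458145.
D = -0.235002 + 0.458145 = 0.2231

0.2231


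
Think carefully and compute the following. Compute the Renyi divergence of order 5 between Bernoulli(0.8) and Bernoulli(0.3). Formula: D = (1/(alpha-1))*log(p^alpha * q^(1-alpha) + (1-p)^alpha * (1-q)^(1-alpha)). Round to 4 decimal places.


Renyi divergence of order alpha between Bernoulli distributions:
D = (1/(alpha-1))*log(p^alpha * q^(1-alpha) + (1-p)^alpha * (1-q)^(1-alpha)).
alpha = 5, p = 0.8, q = 0.3.
p^alpha * q^(1-alpha) = 0.8^5 * 0.3^-4 = 40.454321.
(1-p)^alpha * (1-q)^(1-alpha) = 0.2^5 * 0.7^-4 = 0.001333.
sum = 40.454321 + 0.001333 = 40.455654.
D = (1/4)*log(40.455654) = 0.9251

0.9251
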